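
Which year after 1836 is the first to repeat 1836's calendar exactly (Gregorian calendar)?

1864

Two years share a calendar iff Jan 1 falls on the same weekday and both are leap or both are common. 1836: Jan 1 is Friday, leap year.
1837: Jan 1 Sunday, common
1838: Jan 1 Monday, common
1839: Jan 1 Tuesday, common
1840: Jan 1 Wednesday, leap
1841: Jan 1 Friday, common
1842: Jan 1 Saturday, common
1843: Jan 1 Sunday, common
1844: Jan 1 Monday, leap
1845: Jan 1 Wednesday, common
1846: Jan 1 Thursday, common
1847: Jan 1 Friday, common
1848: Jan 1 Saturday, leap
1849: Jan 1 Monday, common
1850: Jan 1 Tuesday, common
1851: Jan 1 Wednesday, common
1852: Jan 1 Thursday, leap
1853: Jan 1 Saturday, common
1854: Jan 1 Sunday, common
1855: Jan 1 Monday, common
1856: Jan 1 Tuesday, leap
1857: Jan 1 Thursday, common
1858: Jan 1 Friday, common
1859: Jan 1 Saturday, common
1860: Jan 1 Sunday, leap
1861: Jan 1 Tuesday, common
1862: Jan 1 Wednesday, common
1863: Jan 1 Thursday, common
1864: Jan 1 Friday, leap
1864 matches on both conditions.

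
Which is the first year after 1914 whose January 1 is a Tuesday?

Jan 1 advances by 2 weekdays after a leap year and by 1 after a common year.
1914: Jan 1 is Thursday.
1915: Friday
1916: Saturday (leap)
1917: Monday
1918: Tuesday
1918 begins on a Tuesday

1918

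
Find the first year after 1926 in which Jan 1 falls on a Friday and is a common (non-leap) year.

Jan 1 advances by 2 weekdays after a leap year and by 1 after a common year.
1926: Jan 1 is Friday.
1927: Saturday
1928: Sunday (leap)
1929: Tuesday
1930: Wednesday
1931: Thursday
1932: Friday (leap)
1933: Sunday
1934: Monday
1935: Tuesday
1936: Wednesday (leap)
1937: Friday
1937 begins on a Friday and is a common year.

1937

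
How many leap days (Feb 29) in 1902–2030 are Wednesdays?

Leap years in 1902–2030: 32 of them.
Feb 29 weekday advances by 5 (mod 7) from one leap year to the next four years later (or differs when a century non-leap intervenes).
Leap-day weekdays: 1904:Mon 1908:Sat 1912:Thu 1916:Tue 1920:Sun 1924:Fri 1928:Wed✓ 1932:Mon 1936:Sat 1940:Thu 1944:Tue 1948:Sun 1952:Fri …(6 more)… 1980:Fri 1984:Wed✓ 1988:Mon 1992:Sat 1996:Thu 2000:Tue 2004:Sun 2008:Fri 2012:Wed✓ 2016:Mon 2020:Sat 2024:Thu 2028:Tue
Wednesday: 1928, 1956, 1984, 2012 → 4.

4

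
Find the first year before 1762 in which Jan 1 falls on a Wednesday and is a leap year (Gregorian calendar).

Jan 1 advances by 2 weekdays after a leap year and by 1 after a common year.
1762: Jan 1 is Friday.
1761: Thursday
1760: Tuesday (leap)
1759: Monday
1758: Sunday
1757: Saturday
1756: Thursday (leap)
1755: Wednesday
1754: Tuesday
1753: Monday
1752: Saturday (leap)
1751: Friday
1750: Thursday
1749: Wednesday
1748: Monday (leap)
1747: Sunday
1746: Saturday
1745: Friday
1744: Wednesday (leap)
1744 begins on a Wednesday and is a leap year.

1744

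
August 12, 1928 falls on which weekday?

Sunday

January 1, 1928 is a Sunday.
August 12 is day 225 of the year, i.e. 224 days after Jan 1.
224 mod 7 = 0, so advance 0 weekdays from Sunday: Sunday.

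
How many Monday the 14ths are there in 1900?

Check the 14th of each month of 1900: Jan 14: Sun, Feb 14: Wed, Mar 14: Wed, Apr 14: Sat, May 14: Mon, Jun 14: Thu, Jul 14: Sat, Aug 14: Tue, Sep 14: Fri, Oct 14: Sun, Nov 14: Wed, Dec 14: Fri.
Monday occurs in May — 1 month.

1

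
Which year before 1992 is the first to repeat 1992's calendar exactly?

Two years share a calendar iff Jan 1 falls on the same weekday and both are leap or both are common. 1992: Jan 1 is Wednesday, leap year.
1991: Jan 1 Tuesday, common
1990: Jan 1 Monday, common
1989: Jan 1 Sunday, common
1988: Jan 1 Friday, leap
1987: Jan 1 Thursday, common
1986: Jan 1 Wednesday, common
1985: Jan 1 Tuesday, common
1984: Jan 1 Sunday, leap
1983: Jan 1 Saturday, common
1982: Jan 1 Friday, common
1981: Jan 1 Thursday, common
1980: Jan 1 Tuesday, leap
1979: Jan 1 Monday, common
1978: Jan 1 Sunday, common
1977: Jan 1 Saturday, common
1976: Jan 1 Thursday, leap
1975: Jan 1 Wednesday, common
1974: Jan 1 Tuesday, common
1973: Jan 1 Monday, common
1972: Jan 1 Saturday, leap
1971: Jan 1 Friday, common
1970: Jan 1 Thursday, common
1969: Jan 1 Wednesday, common
1968: Jan 1 Monday, leap
1967: Jan 1 Sunday, common
1966: Jan 1 Saturday, common
1965: Jan 1 Friday, common
1964: Jan 1 Wednesday, leap
1964 matches on both conditions.

1964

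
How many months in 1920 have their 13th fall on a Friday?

Check the 13th of each month of 1920: Jan 13: Tue, Feb 13: Fri, Mar 13: Sat, Apr 13: Tue, May 13: Thu, Jun 13: Sun, Jul 13: Tue, Aug 13: Fri, Sep 13: Mon, Oct 13: Wed, Nov 13: Sat, Dec 13: Mon.
Friday occurs in February, August — 2 months.

2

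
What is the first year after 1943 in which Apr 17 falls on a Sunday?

1949

From one year to the next, a fixed date's weekday advances by 1, or by 2 when a Feb 29 lies between the two dates.
1943: April 17 is Saturday.
1944: Monday (+2)
1945: Tuesday (+1)
1946: Wednesday (+1)
1947: Thursday (+1)
1948: Saturday (+2)
1949: Sunday (+1)
Apr 17 falls on a Sunday in 1949.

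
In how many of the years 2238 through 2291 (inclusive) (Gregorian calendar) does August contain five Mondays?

August has 31 days; it has five Mondays when Monday falls among the first (month-length − 28) days — i.e. when August 1 is one of Monday/Sunday/Saturday.
August 1 by year: 2238:Wed 2239:Thu 2240:Sat✓ 2241:Sun✓ 2242:Mon✓ 2243:Tue 2244:Thu 2245:Fri 2246:Sat✓ 2247:Sun✓ 2248:Tue 2249:Wed 2250:Thu 2251:Fri 2252:Sun✓ …(24 more)… 2277:Wed 2278:Thu 2279:Fri 2280:Sun✓ 2281:Mon✓ 2282:Tue 2283:Wed 2284:Fri 2285:Sat✓ 2286:Sun✓ 2287:Mon✓ 2288:Wed 2289:Thu 2290:Fri 2291:Sat✓
Years with five Mondays: 2240, 2241, 2242, 2246, 2247, 2252, 2253, 2257, 2258, 2259, 2263, 2264, 2268, 2269, 2270, 2274, 2275, 2280, 2281, 2285, 2286, 2287, 2291 → 23.

23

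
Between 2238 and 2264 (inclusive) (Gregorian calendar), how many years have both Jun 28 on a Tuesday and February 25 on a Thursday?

Check each year's weekday for Jun 28 and February 25:
  2238: Thu/Sun  2239: Fri/Mon  2240: Sun/Tue  2241: Mon/Thu  2242: Tue/Fri  2243: Wed/Sat  2244: Fri/Sun  2245: Sat/Tue  2246: Sun/Wed  2247: Mon/Thu  2248: Wed/Fri  2249: Thu/Sun  2250: Fri/Mon  2251: Sat/Tue  2252: Mon/Wed  2253: Tue/Fri  2254: Wed/Sat  2255: Thu/Sun  2256: Sat/Mon  2257: Sun/Wed  2258: Mon/Thu  2259: Tue/Fri  2260: Thu/Sat  2261: Fri/Mon  2262: Sat/Tue  2263: Sun/Wed  2264: Tue/Thu ✓
Both conditions hold in: 2264 — 1.

1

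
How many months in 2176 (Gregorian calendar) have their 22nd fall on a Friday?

Check the 22nd of each month of 2176: Jan 22: Mon, Feb 22: Thu, Mar 22: Fri, Apr 22: Mon, May 22: Wed, Jun 22: Sat, Jul 22: Mon, Aug 22: Thu, Sep 22: Sun, Oct 22: Tue, Nov 22: Fri, Dec 22: Sun.
Friday occurs in March, November — 2 months.

2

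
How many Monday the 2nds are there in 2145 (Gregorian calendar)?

1

Check the 2nd of each month of 2145: Jan 2: Sat, Feb 2: Tue, Mar 2: Tue, Apr 2: Fri, May 2: Sun, Jun 2: Wed, Jul 2: Fri, Aug 2: Mon, Sep 2: Thu, Oct 2: Sat, Nov 2: Tue, Dec 2: Thu.
Monday occurs in August — 1 month.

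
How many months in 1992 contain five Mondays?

A month of length L has five Mondays iff its first Monday is on day ≤ L−28 (so day 1–3 in a 31-day month, 1–2 in a 30-day month, day 1 in a leap February).
Checking each month of 1992: Jan starts Wed (31d); Feb starts Sat (29d); Mar starts Sun (31d) ✓; Apr starts Wed (30d); May starts Fri (31d); Jun starts Mon (30d) ✓; Jul starts Wed (31d); Aug starts Sat (31d) ✓; Sep starts Tue (30d); Oct starts Thu (31d); Nov starts Sun (30d) ✓; Dec starts Tue (31d).
Five-Monday months: March, June, August, November → 4.

4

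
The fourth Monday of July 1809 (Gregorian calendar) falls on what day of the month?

July 1, 1809 is a Saturday, so the first Monday is the 3rd.
The fourth Monday is 3 + 21 = 24.

24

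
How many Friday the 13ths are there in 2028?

1

Check the 13th of each month of 2028: Jan 13: Thu, Feb 13: Sun, Mar 13: Mon, Apr 13: Thu, May 13: Sat, Jun 13: Tue, Jul 13: Thu, Aug 13: Sun, Sep 13: Wed, Oct 13: Fri, Nov 13: Mon, Dec 13: Wed.
Friday occurs in October — 1 month.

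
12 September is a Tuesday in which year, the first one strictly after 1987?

From one year to the next, a fixed date's weekday advances by 1, or by 2 when a Feb 29 lies between the two dates.
1987: September 12 is Saturday.
1988: Monday (+2)
1989: Tuesday (+1)
12 September falls on a Tuesday in 1989.

1989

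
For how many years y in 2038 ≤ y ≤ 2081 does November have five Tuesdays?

13

November has 30 days; it has five Tuesdays when Tuesday falls among the first (month-length − 28) days — i.e. when November 1 is one of Tuesday/Monday.
November 1 by year: 2038:Mon✓ 2039:Tue✓ 2040:Thu 2041:Fri 2042:Sat 2043:Sun 2044:Tue✓ 2045:Wed 2046:Thu 2047:Fri 2048:Sun 2049:Mon✓ 2050:Tue✓ 2051:Wed 2052:Fri …(14 more)… 2067:Tue✓ 2068:Thu 2069:Fri 2070:Sat 2071:Sun 2072:Tue✓ 2073:Wed 2074:Thu 2075:Fri 2076:Sun 2077:Mon✓ 2078:Tue✓ 2079:Wed 2080:Fri 2081:Sat
Years with five Tuesdays: 2038, 2039, 2044, 2049, 2050, 2055, 2060, 2061, 2066, 2067, 2072, 2077, 2078 → 13.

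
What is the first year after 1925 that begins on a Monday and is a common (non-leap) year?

Jan 1 advances by 2 weekdays after a leap year and by 1 after a common year.
1925: Jan 1 is Thursday.
1926: Friday
1927: Saturday
1928: Sunday (leap)
1929: Tuesday
1930: Wednesday
1931: Thursday
1932: Friday (leap)
1933: Sunday
1934: Monday
1934 begins on a Monday and is a common year.

1934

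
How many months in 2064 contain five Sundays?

4

A month of length L has five Sundays iff its first Sunday is on day ≤ L−28 (so day 1–3 in a 31-day month, 1–2 in a 30-day month, day 1 in a leap February).
Checking each month of 2064: Jan starts Tue (31d); Feb starts Fri (29d); Mar starts Sat (31d) ✓; Apr starts Tue (30d); May starts Thu (31d); Jun starts Sun (30d) ✓; Jul starts Tue (31d); Aug starts Fri (31d) ✓; Sep starts Mon (30d); Oct starts Wed (31d); Nov starts Sat (30d) ✓; Dec starts Mon (31d).
Five-Sunday months: March, June, August, November → 4.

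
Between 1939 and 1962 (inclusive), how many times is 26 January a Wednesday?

Track 26 January's weekday year by year (advancing +1, or +2 across a Feb 29):
  1939: Thu  1940: Fri (+1)  1941: Sun (+2)  1942: Mon (+1)  1943: Tue (+1)
  1944: Wed (+1) ✓  1945: Fri (+2)  1946: Sat (+1)  1947: Sun (+1)  1948: Mon (+1)
  1949: Wed (+2) ✓  1950: Thu (+1)  1951: Fri (+1)  1952: Sat (+1)  1953: Mon (+2)
  1954: Tue (+1)  1955: Wed (+1) ✓  1956: Thu (+1)  1957: Sat (+2)  1958: Sun (+1)
  1959: Mon (+1)  1960: Tue (+1)  1961: Thu (+2)  1962: Fri (+1)
Wednesday years: 1944, 1949, 1955 — 3 in total.

3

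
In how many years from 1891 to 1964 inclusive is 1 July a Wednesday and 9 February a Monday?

8

Check each year's weekday for 1 July and 9 February:
  1891: Wed/Mon ✓  1892: Fri/Tue  1893: Sat/Thu  1894: Sun/Fri  1895: Mon/Sat  1896: Wed/Sun  1897: Thu/Tue  1898: Fri/Wed  1899: Sat/Thu  1900: Sun/Fri  1901: Mon/Sat  1902: Tue/Sun  1903: Wed/Mon ✓  1904: Fri/Tue  …(46 more)…  1951: Sun/Fri  1952: Tue/Sat  1953: Wed/Mon ✓  1954: Thu/Tue  1955: Fri/Wed  1956: Sun/Thu  1957: Mon/Sat  1958: Tue/Sun  1959: Wed/Mon ✓  1960: Fri/Tue  1961: Sat/Thu  1962: Sun/Fri  1963: Mon/Sat  1964: Wed/Sun
Both conditions hold in: 1891, 1903, 1914, 1925, 1931, 1942, 1953, 1959 — 8.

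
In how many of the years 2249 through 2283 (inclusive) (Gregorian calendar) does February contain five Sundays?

February has 28 days (29 in leap years); it has five Sundays when Sunday falls among the first (month-length − 28) days — i.e. when February 1 is Sunday in a leap year (never in a common year).
February 1 by year: 2249:Thu 2250:Fri 2251:Sat 2252:Sun✓ 2253:Tue 2254:Wed 2255:Thu 2256:Fri 2257:Sun 2258:Mon 2259:Tue 2260:Wed 2261:Fri 2262:Sat 2263:Sun …(5 more)… 2269:Mon 2270:Tue 2271:Wed 2272:Thu 2273:Sat 2274:Sun 2275:Mon 2276:Tue 2277:Thu 2278:Fri 2279:Sat 2280:Sun✓ 2281:Tue 2282:Wed 2283:Thu
Years with five Sundays: 2252, 2280 → 2.

2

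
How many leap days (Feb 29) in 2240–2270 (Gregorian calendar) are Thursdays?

Leap years in 2240–2270: 8 of them.
Feb 29 weekday advances by 5 (mod 7) from one leap year to the next four years later (or differs when a century non-leap intervenes).
Leap-day weekdays: 2240:Sat 2244:Thu✓ 2248:Tue 2252:Sun 2256:Fri 2260:Wed 2264:Mon 2268:Sat
Thursday: 2244 → 1.

1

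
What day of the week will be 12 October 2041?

Saturday

January 1, 2041 is a Tuesday.
October 12 is day 285 of the year, i.e. 284 days after Jan 1.
284 mod 7 = 4, so advance 4 weekdays from Tuesday: Saturday.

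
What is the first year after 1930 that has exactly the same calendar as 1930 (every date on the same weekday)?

1941

Two years share a calendar iff Jan 1 falls on the same weekday and both are leap or both are common. 1930: Jan 1 is Wednesday, common year.
1931: Jan 1 Thursday, common
1932: Jan 1 Friday, leap
1933: Jan 1 Sunday, common
1934: Jan 1 Monday, common
1935: Jan 1 Tuesday, common
1936: Jan 1 Wednesday, leap
1937: Jan 1 Friday, common
1938: Jan 1 Saturday, common
1939: Jan 1 Sunday, common
1940: Jan 1 Monday, leap
1941: Jan 1 Wednesday, common
1941 matches on both conditions.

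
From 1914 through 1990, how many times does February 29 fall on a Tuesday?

3

Leap years in 1914–1990: 19 of them.
Feb 29 weekday advances by 5 (mod 7) from one leap year to the next four years later (or differs when a century non-leap intervenes).
Leap-day weekdays: 1916:Tue✓ 1920:Sun 1924:Fri 1928:Wed 1932:Mon 1936:Sat 1940:Thu 1944:Tue✓ 1948:Sun 1952:Fri 1956:Wed 1960:Mon 1964:Sat 1968:Thu 1972:Tue✓ 1976:Sun 1980:Fri 1984:Wed 1988:Mon
Tuesday: 1916, 1944, 1972 → 3.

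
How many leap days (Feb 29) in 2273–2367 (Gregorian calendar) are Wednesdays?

Leap years in 2273–2367: 22 of them.
Feb 29 weekday advances by 5 (mod 7) from one leap year to the next four years later (or differs when a century non-leap intervenes).
Leap-day weekdays: 2276:Tue 2280:Sun 2284:Fri 2288:Wed✓ 2292:Mon 2296:Sat 2304:Mon 2308:Sat 2312:Thu 2316:Tue 2320:Sun 2324:Fri 2328:Wed✓ 2332:Mon 2336:Sat 2340:Thu 2344:Tue 2348:Sun 2352:Fri 2356:Wed✓ 2360:Mon 2364:Sat
Wednesday: 2288, 2328, 2356 → 3.

3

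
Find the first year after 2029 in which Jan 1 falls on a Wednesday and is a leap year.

Jan 1 advances by 2 weekdays after a leap year and by 1 after a common year.
2029: Jan 1 is Monday.
2030: Tuesday
2031: Wednesday
2032: Thursday (leap)
2033: Saturday
2034: Sunday
2035: Monday
2036: Tuesday (leap)
2037: Thursday
2038: Friday
2039: Saturday
2040: Sunday (leap)
2041: Tuesday
2042: Wednesday
2043: Thursday
2044: Friday (leap)
2045: Sunday
2046: Monday
2047: Tuesday
2048: Wednesday (leap)
2048 begins on a Wednesday and is a leap year.

2048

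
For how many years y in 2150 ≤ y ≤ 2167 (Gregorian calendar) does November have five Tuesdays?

November has 30 days; it has five Tuesdays when Tuesday falls among the first (month-length − 28) days — i.e. when November 1 is one of Tuesday/Monday.
November 1 by year: 2150:Sun 2151:Mon✓ 2152:Wed 2153:Thu 2154:Fri 2155:Sat 2156:Mon✓ 2157:Tue✓ 2158:Wed 2159:Thu 2160:Sat 2161:Sun 2162:Mon✓ 2163:Tue✓ 2164:Thu 2165:Fri 2166:Sat 2167:Sun
Years with five Tuesdays: 2151, 2156, 2157, 2162, 2163 → 5.

5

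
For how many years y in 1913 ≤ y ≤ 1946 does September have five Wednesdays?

September has 30 days; it has five Wednesdays when Wednesday falls among the first (month-length − 28) days — i.e. when September 1 is one of Wednesday/Tuesday.
September 1 by year: 1913:Mon 1914:Tue✓ 1915:Wed✓ 1916:Fri 1917:Sat 1918:Sun 1919:Mon 1920:Wed✓ 1921:Thu 1922:Fri 1923:Sat 1924:Mon 1925:Tue✓ 1926:Wed✓ 1927:Thu …(4 more)… 1932:Thu 1933:Fri 1934:Sat 1935:Sun 1936:Tue✓ 1937:Wed✓ 1938:Thu 1939:Fri 1940:Sun 1941:Mon 1942:Tue✓ 1943:Wed✓ 1944:Fri 1945:Sat 1946:Sun
Years with five Wednesdays: 1914, 1915, 1920, 1925, 1926, 1931, 1936, 1937, 1942, 1943 → 10.

10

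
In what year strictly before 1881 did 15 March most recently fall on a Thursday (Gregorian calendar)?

From one year to the next, a fixed date's weekday advances by 1, or by 2 when a Feb 29 lies between the two dates.
1881: March 15 is Tuesday.
1880: Monday (−1)
1879: Saturday (−2)
1878: Friday (−1)
1877: Thursday (−1)
15 March falls on a Thursday in 1877.

1877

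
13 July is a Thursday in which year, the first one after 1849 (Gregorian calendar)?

From one year to the next, a fixed date's weekday advances by 1, or by 2 when a Feb 29 lies between the two dates.
1849: July 13 is Friday.
1850: Saturday (+1)
1851: Sunday (+1)
1852: Tuesday (+2)
1853: Wednesday (+1)
1854: Thursday (+1)
13 July falls on a Thursday in 1854.

1854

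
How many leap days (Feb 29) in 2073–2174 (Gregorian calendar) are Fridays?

4

Leap years in 2073–2174: 24 of them.
Feb 29 weekday advances by 5 (mod 7) from one leap year to the next four years later (or differs when a century non-leap intervenes).
Leap-day weekdays: 2076:Sat 2080:Thu 2084:Tue 2088:Sun 2092:Fri✓ 2096:Wed 2104:Fri✓ 2108:Wed 2112:Mon 2116:Sat 2120:Thu 2124:Tue 2128:Sun 2132:Fri✓ 2136:Wed 2140:Mon 2144:Sat 2148:Thu 2152:Tue 2156:Sun 2160:Fri✓ 2164:Wed 2168:Mon 2172:Sat
Friday: 2092, 2104, 2132, 2160 → 4.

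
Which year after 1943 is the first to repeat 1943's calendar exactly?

Two years share a calendar iff Jan 1 falls on the same weekday and both are leap or both are common. 1943: Jan 1 is Friday, common year.
1944: Jan 1 Saturday, leap
1945: Jan 1 Monday, common
1946: Jan 1 Tuesday, common
1947: Jan 1 Wednesday, common
1948: Jan 1 Thursday, leap
1949: Jan 1 Saturday, common
1950: Jan 1 Sunday, common
1951: Jan 1 Monday, common
1952: Jan 1 Tuesday, leap
1953: Jan 1 Thursday, common
1954: Jan 1 Friday, common
1954 matches on both conditions.

1954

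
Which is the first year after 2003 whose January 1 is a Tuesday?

2008

Jan 1 advances by 2 weekdays after a leap year and by 1 after a common year.
2003: Jan 1 is Wednesday.
2004: Thursday (leap)
2005: Saturday
2006: Sunday
2007: Monday
2008: Tuesday (leap)
2008 begins on a Tuesday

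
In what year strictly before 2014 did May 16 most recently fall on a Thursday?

From one year to the next, a fixed date's weekday advances by 1, or by 2 when a Feb 29 lies between the two dates.
2014: May 16 is Friday.
2013: Thursday (−1)
May 16 falls on a Thursday in 2013.

2013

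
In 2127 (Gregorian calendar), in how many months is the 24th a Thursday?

2

Check the 24th of each month of 2127: Jan 24: Fri, Feb 24: Mon, Mar 24: Mon, Apr 24: Thu, May 24: Sat, Jun 24: Tue, Jul 24: Thu, Aug 24: Sun, Sep 24: Wed, Oct 24: Fri, Nov 24: Mon, Dec 24: Wed.
Thursday occurs in April, July — 2 months.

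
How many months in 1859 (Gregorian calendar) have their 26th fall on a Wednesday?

Check the 26th of each month of 1859: Jan 26: Wed, Feb 26: Sat, Mar 26: Sat, Apr 26: Tue, May 26: Thu, Jun 26: Sun, Jul 26: Tue, Aug 26: Fri, Sep 26: Mon, Oct 26: Wed, Nov 26: Sat, Dec 26: Mon.
Wednesday occurs in January, October — 2 months.

2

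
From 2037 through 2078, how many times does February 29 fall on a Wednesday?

2

Leap years in 2037–2078: 10 of them.
Feb 29 weekday advances by 5 (mod 7) from one leap year to the next four years later (or differs when a century non-leap intervenes).
Leap-day weekdays: 2040:Wed✓ 2044:Mon 2048:Sat 2052:Thu 2056:Tue 2060:Sun 2064:Fri 2068:Wed✓ 2072:Mon 2076:Sat
Wednesday: 2040, 2068 → 2.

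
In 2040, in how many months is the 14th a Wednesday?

2

Check the 14th of each month of 2040: Jan 14: Sat, Feb 14: Tue, Mar 14: Wed, Apr 14: Sat, May 14: Mon, Jun 14: Thu, Jul 14: Sat, Aug 14: Tue, Sep 14: Fri, Oct 14: Sun, Nov 14: Wed, Dec 14: Fri.
Wednesday occurs in March, November — 2 months.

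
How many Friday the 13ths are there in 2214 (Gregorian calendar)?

Check the 13th of each month of 2214: Jan 13: Thu, Feb 13: Sun, Mar 13: Sun, Apr 13: Wed, May 13: Fri, Jun 13: Mon, Jul 13: Wed, Aug 13: Sat, Sep 13: Tue, Oct 13: Thu, Nov 13: Sun, Dec 13: Tue.
Friday occurs in May — 1 month.

1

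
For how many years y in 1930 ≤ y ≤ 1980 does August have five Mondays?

August has 31 days; it has five Mondays when Monday falls among the first (month-length − 28) days — i.e. when August 1 is one of Monday/Sunday/Saturday.
August 1 by year: 1930:Fri 1931:Sat✓ 1932:Mon✓ 1933:Tue 1934:Wed 1935:Thu 1936:Sat✓ 1937:Sun✓ 1938:Mon✓ 1939:Tue 1940:Thu 1941:Fri 1942:Sat✓ 1943:Sun✓ 1944:Tue …(21 more)… 1966:Mon✓ 1967:Tue 1968:Thu 1969:Fri 1970:Sat✓ 1971:Sun✓ 1972:Tue 1973:Wed 1974:Thu 1975:Fri 1976:Sun✓ 1977:Mon✓ 1978:Tue 1979:Wed 1980:Fri
Years with five Mondays: 1931, 1932, 1936, 1937, 1938, 1942, 1943, 1948, 1949, 1953, 1954, 1955, 1959, 1960, 1964, 1965, 1966, 1970, 1971, 1976, 1977 → 21.

21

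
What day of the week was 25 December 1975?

Thursday

January 1, 1975 is a Wednesday.
December 25 is day 359 of the year, i.e. 358 days after Jan 1.
358 mod 7 = 1, so advance 1 weekday from Wednesday: Thursday.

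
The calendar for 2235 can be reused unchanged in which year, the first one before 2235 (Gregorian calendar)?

Two years share a calendar iff Jan 1 falls on the same weekday and both are leap or both are common. 2235: Jan 1 is Thursday, common year.
2234: Jan 1 Wednesday, common
2233: Jan 1 Tuesday, common
2232: Jan 1 Sunday, leap
2231: Jan 1 Saturday, common
2230: Jan 1 Friday, common
2229: Jan 1 Thursday, common
2229 matches on both conditions.

2229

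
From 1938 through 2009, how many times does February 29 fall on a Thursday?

3

Leap years in 1938–2009: 18 of them.
Feb 29 weekday advances by 5 (mod 7) from one leap year to the next four years later (or differs when a century non-leap intervenes).
Leap-day weekdays: 1940:Thu✓ 1944:Tue 1948:Sun 1952:Fri 1956:Wed 1960:Mon 1964:Sat 1968:Thu✓ 1972:Tue 1976:Sun 1980:Fri 1984:Wed 1988:Mon 1992:Sat 1996:Thu✓ 2000:Tue 2004:Sun 2008:Fri
Thursday: 1940, 1968, 1996 → 3.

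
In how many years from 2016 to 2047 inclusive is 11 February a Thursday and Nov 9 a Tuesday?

3

Check each year's weekday for 11 February and Nov 9:
  2016: Thu/Wed  2017: Sat/Thu  2018: Sun/Fri  2019: Mon/Sat  2020: Tue/Mon  2021: Thu/Tue ✓  2022: Fri/Wed  2023: Sat/Thu  2024: Sun/Sat  2025: Tue/Sun  2026: Wed/Mon  2027: Thu/Tue ✓  2028: Fri/Thu  2029: Sun/Fri  …(4 more)…  2034: Sat/Thu  2035: Sun/Fri  2036: Mon/Sun  2037: Wed/Mon  2038: Thu/Tue ✓  2039: Fri/Wed  2040: Sat/Fri  2041: Mon/Sat  2042: Tue/Sun  2043: Wed/Mon  2044: Thu/Wed  2045: Sat/Thu  2046: Sun/Fri  2047: Mon/Sat
Both conditions hold in: 2021, 2027, 2038 — 3.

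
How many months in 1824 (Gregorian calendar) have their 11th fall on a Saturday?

2

Check the 11th of each month of 1824: Jan 11: Sun, Feb 11: Wed, Mar 11: Thu, Apr 11: Sun, May 11: Tue, Jun 11: Fri, Jul 11: Sun, Aug 11: Wed, Sep 11: Sat, Oct 11: Mon, Nov 11: Thu, Dec 11: Sat.
Saturday occurs in September, December — 2 months.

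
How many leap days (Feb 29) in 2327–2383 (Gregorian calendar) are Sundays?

Leap years in 2327–2383: 14 of them.
Feb 29 weekday advances by 5 (mod 7) from one leap year to the next four years later (or differs when a century non-leap intervenes).
Leap-day weekdays: 2328:Wed 2332:Mon 2336:Sat 2340:Thu 2344:Tue 2348:Sun✓ 2352:Fri 2356:Wed 2360:Mon 2364:Sat 2368:Thu 2372:Tue 2376:Sun✓ 2380:Fri
Sunday: 2348, 2376 → 2.

2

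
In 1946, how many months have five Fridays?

A month of length L has five Fridays iff its first Friday is on day ≤ L−28 (so day 1–3 in a 31-day month, 1–2 in a 30-day month, day 1 in a leap February).
Checking each month of 1946: Jan starts Tue (31d); Feb starts Fri (28d); Mar starts Fri (31d) ✓; Apr starts Mon (30d); May starts Wed (31d) ✓; Jun starts Sat (30d); Jul starts Mon (31d); Aug starts Thu (31d) ✓; Sep starts Sun (30d); Oct starts Tue (31d); Nov starts Fri (30d) ✓; Dec starts Sun (31d).
Five-Friday months: March, May, August, November → 4.

4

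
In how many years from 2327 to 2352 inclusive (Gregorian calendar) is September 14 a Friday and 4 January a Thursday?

Check each year's weekday for September 14 and 4 January:
  2327: Wed/Tue  2328: Fri/Wed  2329: Sat/Fri  2330: Sun/Sat  2331: Mon/Sun  2332: Wed/Mon  2333: Thu/Wed  2334: Fri/Thu ✓  2335: Sat/Fri  2336: Mon/Sat  2337: Tue/Mon  2338: Wed/Tue  2339: Thu/Wed  2340: Sat/Thu  2341: Sun/Sat  2342: Mon/Sun  2343: Tue/Mon  2344: Thu/Tue  2345: Fri/Thu ✓  2346: Sat/Fri  2347: Sun/Sat  2348: Tue/Sun  2349: Wed/Tue  2350: Thu/Wed  2351: Fri/Thu ✓  2352: Sun/Fri
Both conditions hold in: 2334, 2345, 2351 — 3.

3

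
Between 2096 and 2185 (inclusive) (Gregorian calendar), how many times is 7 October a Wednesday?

13

Track 7 October's weekday year by year (advancing +1, or +2 across a Feb 29):
  2096: Sun  2097: Mon (+1)  2098: Tue (+1)  2099: Wed (+1) ✓  2100: Thu (+1)
  2101: Fri (+1)  2102: Sat (+1)  2103: Sun (+1)  2104: Tue (+2)  2105: Wed (+1) ✓
  2106: Thu (+1)  2107: Fri (+1)  2108: Sun (+2)  2109: Mon (+1)  … (62 more years) …
  2172: Wed (+2) ✓  2173: Thu (+1)  2174: Fri (+1)  2175: Sat (+1)  2176: Mon (+2)
  2177: Tue (+1)  2178: Wed (+1) ✓  2179: Thu (+1)  2180: Sat (+2)  2181: Sun (+1)
  2182: Mon (+1)  2183: Tue (+1)  2184: Thu (+2)  2185: Fri (+1)
Wednesday years: 2099, 2105, 2111, 2116, 2122, 2133, 2139, 2144, 2150, 2161, 2167, 2172, 2178 — 13 in total.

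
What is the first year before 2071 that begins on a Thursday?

2065

Jan 1 advances by 2 weekdays after a leap year and by 1 after a common year.
2071: Jan 1 is Thursday.
2070: Wednesday
2069: Tuesday
2068: Sunday (leap)
2067: Saturday
2066: Friday
2065: Thursday
2065 begins on a Thursday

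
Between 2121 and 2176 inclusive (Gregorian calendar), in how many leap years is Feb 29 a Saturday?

2

Leap years in 2121–2176: 14 of them.
Feb 29 weekday advances by 5 (mod 7) from one leap year to the next four years later (or differs when a century non-leap intervenes).
Leap-day weekdays: 2124:Tue 2128:Sun 2132:Fri 2136:Wed 2140:Mon 2144:Sat✓ 2148:Thu 2152:Tue 2156:Sun 2160:Fri 2164:Wed 2168:Mon 2172:Sat✓ 2176:Thu
Saturday: 2144, 2172 → 2.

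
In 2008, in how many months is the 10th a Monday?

Check the 10th of each month of 2008: Jan 10: Thu, Feb 10: Sun, Mar 10: Mon, Apr 10: Thu, May 10: Sat, Jun 10: Tue, Jul 10: Thu, Aug 10: Sun, Sep 10: Wed, Oct 10: Fri, Nov 10: Mon, Dec 10: Wed.
Monday occurs in March, November — 2 months.

2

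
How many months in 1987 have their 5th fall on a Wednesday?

1

Check the 5th of each month of 1987: Jan 5: Mon, Feb 5: Thu, Mar 5: Thu, Apr 5: Sun, May 5: Tue, Jun 5: Fri, Jul 5: Sun, Aug 5: Wed, Sep 5: Sat, Oct 5: Mon, Nov 5: Thu, Dec 5: Sat.
Wednesday occurs in August — 1 month.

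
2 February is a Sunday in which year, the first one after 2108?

2110

From one year to the next, a fixed date's weekday advances by 1, or by 2 when a Feb 29 lies between the two dates.
2108: February 2 is Thursday.
2109: Saturday (+2)
2110: Sunday (+1)
2 February falls on a Sunday in 2110.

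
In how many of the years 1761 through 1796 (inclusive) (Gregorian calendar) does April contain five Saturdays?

April has 30 days; it has five Saturdays when Saturday falls among the first (month-length − 28) days — i.e. when April 1 is one of Saturday/Friday.
April 1 by year: 1761:Wed 1762:Thu 1763:Fri✓ 1764:Sun 1765:Mon 1766:Tue 1767:Wed 1768:Fri✓ 1769:Sat✓ 1770:Sun 1771:Mon 1772:Wed 1773:Thu 1774:Fri✓ 1775:Sat✓ …(6 more)… 1782:Mon 1783:Tue 1784:Thu 1785:Fri✓ 1786:Sat✓ 1787:Sun 1788:Tue 1789:Wed 1790:Thu 1791:Fri✓ 1792:Sun 1793:Mon 1794:Tue 1795:Wed 1796:Fri✓
Years with five Saturdays: 1763, 1768, 1769, 1774, 1775, 1780, 1785, 1786, 1791, 1796 → 10.

10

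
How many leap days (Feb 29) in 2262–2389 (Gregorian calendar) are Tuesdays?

4

Leap years in 2262–2389: 31 of them.
Feb 29 weekday advances by 5 (mod 7) from one leap year to the next four years later (or differs when a century non-leap intervenes).
Leap-day weekdays: 2264:Mon 2268:Sat 2272:Thu 2276:Tue✓ 2280:Sun 2284:Fri 2288:Wed 2292:Mon 2296:Sat 2304:Mon 2308:Sat 2312:Thu 2316:Tue✓ …(5 more)… 2340:Thu 2344:Tue✓ 2348:Sun 2352:Fri 2356:Wed 2360:Mon 2364:Sat 2368:Thu 2372:Tue✓ 2376:Sun 2380:Fri 2384:Wed 2388:Mon
Tuesday: 2276, 2316, 2344, 2372 → 4.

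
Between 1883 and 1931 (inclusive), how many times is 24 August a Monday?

Track 24 August's weekday year by year (advancing +1, or +2 across a Feb 29):
  1883: Fri  1884: Sun (+2)  1885: Mon (+1) ✓  1886: Tue (+1)  1887: Wed (+1)
  1888: Fri (+2)  1889: Sat (+1)  1890: Sun (+1)  1891: Mon (+1) ✓  1892: Wed (+2)
  1893: Thu (+1)  1894: Fri (+1)  1895: Sat (+1)  1896: Mon (+2) ✓  … (21 more years) …
  1918: Sat (+1)  1919: Sun (+1)  1920: Tue (+2)  1921: Wed (+1)  1922: Thu (+1)
  1923: Fri (+1)  1924: Sun (+2)  1925: Mon (+1) ✓  1926: Tue (+1)  1927: Wed (+1)
  1928: Fri (+2)  1929: Sat (+1)  1930: Sun (+1)  1931: Mon (+1) ✓
Monday years: 1885, 1891, 1896, 1903, 1908, 1914, 1925, 1931 — 8 in total.

8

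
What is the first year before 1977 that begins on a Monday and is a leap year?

1968

Jan 1 advances by 2 weekdays after a leap year and by 1 after a common year.
1977: Jan 1 is Saturday.
1976: Thursday (leap)
1975: Wednesday
1974: Tuesday
1973: Monday
1972: Saturday (leap)
1971: Friday
1970: Thursday
1969: Wednesday
1968: Monday (leap)
1968 begins on a Monday and is a leap year.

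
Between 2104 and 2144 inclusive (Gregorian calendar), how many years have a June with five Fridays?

June has 30 days; it has five Fridays when Friday falls among the first (month-length − 28) days — i.e. when June 1 is one of Friday/Thursday.
June 1 by year: 2104:Sun 2105:Mon 2106:Tue 2107:Wed 2108:Fri✓ 2109:Sat 2110:Sun 2111:Mon 2112:Wed 2113:Thu✓ 2114:Fri✓ 2115:Sat 2116:Mon 2117:Tue 2118:Wed …(11 more)… 2130:Thu✓ 2131:Fri✓ 2132:Sun 2133:Mon 2134:Tue 2135:Wed 2136:Fri✓ 2137:Sat 2138:Sun 2139:Mon 2140:Wed 2141:Thu✓ 2142:Fri✓ 2143:Sat 2144:Mon
Years with five Fridays: 2108, 2113, 2114, 2119, 2124, 2125, 2130, 2131, 2136, 2141, 2142 → 11.

11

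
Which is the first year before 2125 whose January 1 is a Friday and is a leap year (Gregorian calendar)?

2112

Jan 1 advances by 2 weekdays after a leap year and by 1 after a common year.
2125: Jan 1 is Monday.
2124: Saturday (leap)
2123: Friday
2122: Thursday
2121: Wednesday
2120: Monday (leap)
2119: Sunday
2118: Saturday
2117: Friday
2116: Wednesday (leap)
2115: Tuesday
2114: Monday
2113: Sunday
2112: Friday (leap)
2112 begins on a Friday and is a leap year.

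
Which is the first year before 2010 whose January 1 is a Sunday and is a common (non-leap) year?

2006

Jan 1 advances by 2 weekdays after a leap year and by 1 after a common year.
2010: Jan 1 is Friday.
2009: Thursday
2008: Tuesday (leap)
2007: Monday
2006: Sunday
2006 begins on a Sunday and is a common year.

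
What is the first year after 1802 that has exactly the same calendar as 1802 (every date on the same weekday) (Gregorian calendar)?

1813

Two years share a calendar iff Jan 1 falls on the same weekday and both are leap or both are common. 1802: Jan 1 is Friday, common year.
1803: Jan 1 Saturday, common
1804: Jan 1 Sunday, leap
1805: Jan 1 Tuesday, common
1806: Jan 1 Wednesday, common
1807: Jan 1 Thursday, common
1808: Jan 1 Friday, leap
1809: Jan 1 Sunday, common
1810: Jan 1 Monday, common
1811: Jan 1 Tuesday, common
1812: Jan 1 Wednesday, leap
1813: Jan 1 Friday, common
1813 matches on both conditions.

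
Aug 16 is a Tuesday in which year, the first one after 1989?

From one year to the next, a fixed date's weekday advances by 1, or by 2 when a Feb 29 lies between the two dates.
1989: August 16 is Wednesday.
1990: Thursday (+1)
1991: Friday (+1)
1992: Sunday (+2)
1993: Monday (+1)
1994: Tuesday (+1)
Aug 16 falls on a Tuesday in 1994.

1994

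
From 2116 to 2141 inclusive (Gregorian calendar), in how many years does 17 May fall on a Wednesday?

Track 17 May's weekday year by year (advancing +1, or +2 across a Feb 29):
  2116: Sun  2117: Mon (+1)  2118: Tue (+1)  2119: Wed (+1) ✓  2120: Fri (+2)
  2121: Sat (+1)  2122: Sun (+1)  2123: Mon (+1)  2124: Wed (+2) ✓  2125: Thu (+1)
  2126: Fri (+1)  2127: Sat (+1)  2128: Mon (+2)  2129: Tue (+1)  2130: Wed (+1) ✓
  2131: Thu (+1)  2132: Sat (+2)  2133: Sun (+1)  2134: Mon (+1)  2135: Tue (+1)
  2136: Thu (+2)  2137: Fri (+1)  2138: Sat (+1)  2139: Sun (+1)  2140: Tue (+2)
  2141: Wed (+1) ✓
Wednesday years: 2119, 2124, 2130, 2141 — 4 in total.

4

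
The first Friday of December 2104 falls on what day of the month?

December 1, 2104 is a Monday, so the first Friday is the 5th.
The first Friday is 5 + 0 = 5.

5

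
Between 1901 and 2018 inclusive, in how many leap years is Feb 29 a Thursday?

Leap years in 1901–2018: 29 of them.
Feb 29 weekday advances by 5 (mod 7) from one leap year to the next four years later (or differs when a century non-leap intervenes).
Leap-day weekdays: 1904:Mon 1908:Sat 1912:Thu✓ 1916:Tue 1920:Sun 1924:Fri 1928:Wed 1932:Mon 1936:Sat 1940:Thu✓ 1944:Tue 1948:Sun 1952:Fri …(3 more)… 1968:Thu✓ 1972:Tue 1976:Sun 1980:Fri 1984:Wed 1988:Mon 1992:Sat 1996:Thu✓ 2000:Tue 2004:Sun 2008:Fri 2012:Wed 2016:Mon
Thursday: 1912, 1940, 1968, 1996 → 4.

4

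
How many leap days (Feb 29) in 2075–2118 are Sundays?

Leap years in 2075–2118: 10 of them.
Feb 29 weekday advances by 5 (mod 7) from one leap year to the next four years later (or differs when a century non-leap intervenes).
Leap-day weekdays: 2076:Sat 2080:Thu 2084:Tue 2088:Sun✓ 2092:Fri 2096:Wed 2104:Fri 2108:Wed 2112:Mon 2116:Sat
Sunday: 2088 → 1.

1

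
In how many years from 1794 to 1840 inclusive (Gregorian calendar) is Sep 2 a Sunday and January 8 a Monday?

5

Check each year's weekday for Sep 2 and January 8:
  1794: Tue/Wed  1795: Wed/Thu  1796: Fri/Fri  1797: Sat/Sun  1798: Sun/Mon ✓  1799: Mon/Tue  1800: Tue/Wed  1801: Wed/Thu  1802: Thu/Fri  1803: Fri/Sat  1804: Sun/Sun  1805: Mon/Tue  1806: Tue/Wed  1807: Wed/Thu  …(19 more)…  1827: Sun/Mon ✓  1828: Tue/Tue  1829: Wed/Thu  1830: Thu/Fri  1831: Fri/Sat  1832: Sun/Sun  1833: Mon/Tue  1834: Tue/Wed  1835: Wed/Thu  1836: Fri/Fri  1837: Sat/Sun  1838: Sun/Mon ✓  1839: Mon/Tue  1840: Wed/Wed
Both conditions hold in: 1798, 1810, 1821, 1827, 1838 — 5.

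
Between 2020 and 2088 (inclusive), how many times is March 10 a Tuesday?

Track March 10's weekday year by year (advancing +1, or +2 across a Feb 29):
  2020: Tue ✓  2021: Wed (+1)  2022: Thu (+1)  2023: Fri (+1)  2024: Sun (+2)
  2025: Mon (+1)  2026: Tue (+1) ✓  2027: Wed (+1)  2028: Fri (+2)  2029: Sat (+1)
  2030: Sun (+1)  2031: Mon (+1)  2032: Wed (+2)  2033: Thu (+1)  … (41 more years) …
  2075: Sun (+1)  2076: Tue (+2) ✓  2077: Wed (+1)  2078: Thu (+1)  2079: Fri (+1)
  2080: Sun (+2)  2081: Mon (+1)  2082: Tue (+1) ✓  2083: Wed (+1)  2084: Fri (+2)
  2085: Sat (+1)  2086: Sun (+1)  2087: Mon (+1)  2088: Wed (+2)
Tuesday years: 2020, 2026, 2037, 2043, 2048, 2054, 2065, 2071, 2076, 2082 — 10 in total.

10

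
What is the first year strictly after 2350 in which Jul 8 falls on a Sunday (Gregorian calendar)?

2351

From one year to the next, a fixed date's weekday advances by 1, or by 2 when a Feb 29 lies between the two dates.
2350: July 8 is Saturday.
2351: Sunday (+1)
Jul 8 falls on a Sunday in 2351.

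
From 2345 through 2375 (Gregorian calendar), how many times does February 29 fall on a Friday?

1

Leap years in 2345–2375: 7 of them.
Feb 29 weekday advances by 5 (mod 7) from one leap year to the next four years later (or differs when a century non-leap intervenes).
Leap-day weekdays: 2348:Sun 2352:Fri✓ 2356:Wed 2360:Mon 2364:Sat 2368:Thu 2372:Tue
Friday: 2352 → 1.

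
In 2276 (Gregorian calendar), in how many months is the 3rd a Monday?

3

Check the 3rd of each month of 2276: Jan 3: Mon, Feb 3: Thu, Mar 3: Fri, Apr 3: Mon, May 3: Wed, Jun 3: Sat, Jul 3: Mon, Aug 3: Thu, Sep 3: Sun, Oct 3: Tue, Nov 3: Fri, Dec 3: Sun.
Monday occurs in January, April, July — 3 months.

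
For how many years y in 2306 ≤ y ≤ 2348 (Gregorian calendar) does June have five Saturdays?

13

June has 30 days; it has five Saturdays when Saturday falls among the first (month-length − 28) days — i.e. when June 1 is one of Saturday/Friday.
June 1 by year: 2306:Fri✓ 2307:Sat✓ 2308:Mon 2309:Tue 2310:Wed 2311:Thu 2312:Sat✓ 2313:Sun 2314:Mon 2315:Tue 2316:Thu 2317:Fri✓ 2318:Sat✓ 2319:Sun 2320:Tue …(13 more)… 2334:Fri✓ 2335:Sat✓ 2336:Mon 2337:Tue 2338:Wed 2339:Thu 2340:Sat✓ 2341:Sun 2342:Mon 2343:Tue 2344:Thu 2345:Fri✓ 2346:Sat✓ 2347:Sun 2348:Tue
Years with five Saturdays: 2306, 2307, 2312, 2317, 2318, 2323, 2328, 2329, 2334, 2335, 2340, 2345, 2346 → 13.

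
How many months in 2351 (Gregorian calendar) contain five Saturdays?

A month of length L has five Saturdays iff its first Saturday is on day ≤ L−28 (so day 1–3 in a 31-day month, 1–2 in a 30-day month, day 1 in a leap February).
Checking each month of 2351: Jan starts Mon (31d); Feb starts Thu (28d); Mar starts Thu (31d) ✓; Apr starts Sun (30d); May starts Tue (31d); Jun starts Fri (30d) ✓; Jul starts Sun (31d); Aug starts Wed (31d); Sep starts Sat (30d) ✓; Oct starts Mon (31d); Nov starts Thu (30d); Dec starts Sat (31d) ✓.
Five-Saturday months: March, June, September, December → 4.

4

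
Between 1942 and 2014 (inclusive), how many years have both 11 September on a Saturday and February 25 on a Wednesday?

Check each year's weekday for 11 September and February 25:
  1942: Fri/Wed  1943: Sat/Thu  1944: Mon/Fri  1945: Tue/Sun  1946: Wed/Mon  1947: Thu/Tue  1948: Sat/Wed ✓  1949: Sun/Fri  1950: Mon/Sat  1951: Tue/Sun  1952: Thu/Mon  1953: Fri/Wed  1954: Sat/Thu  1955: Sun/Fri  …(45 more)…  2001: Tue/Sun  2002: Wed/Mon  2003: Thu/Tue  2004: Sat/Wed ✓  2005: Sun/Fri  2006: Mon/Sat  2007: Tue/Sun  2008: Thu/Mon  2009: Fri/Wed  2010: Sat/Thu  2011: Sun/Fri  2012: Tue/Sat  2013: Wed/Mon  2014: Thu/Tue
Both conditions hold in: 1948, 1976, 2004 — 3.

3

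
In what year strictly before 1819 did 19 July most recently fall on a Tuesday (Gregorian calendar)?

From one year to the next, a fixed date's weekday advances by 1, or by 2 when a Feb 29 lies between the two dates.
1819: July 19 is Monday.
1818: Sunday (−1)
1817: Saturday (−1)
1816: Friday (−1)
1815: Wednesday (−2)
1814: Tuesday (−1)
19 July falls on a Tuesday in 1814.

1814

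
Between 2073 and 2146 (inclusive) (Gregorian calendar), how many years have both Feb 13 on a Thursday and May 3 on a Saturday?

Check each year's weekday for Feb 13 and May 3:
  2073: Mon/Wed  2074: Tue/Thu  2075: Wed/Fri  2076: Thu/Sun  2077: Sat/Mon  2078: Sun/Tue  2079: Mon/Wed  2080: Tue/Fri  2081: Thu/Sat ✓  2082: Fri/Sun  2083: Sat/Mon  2084: Sun/Wed  2085: Tue/Thu  2086: Wed/Fri  …(46 more)…  2133: Fri/Sun  2134: Sat/Mon  2135: Sun/Tue  2136: Mon/Thu  2137: Wed/Fri  2138: Thu/Sat ✓  2139: Fri/Sun  2140: Sat/Tue  2141: Mon/Wed  2142: Tue/Thu  2143: Wed/Fri  2144: Thu/Sun  2145: Sat/Mon  2146: Sun/Tue
Both conditions hold in: 2081, 2087, 2098, 2110, 2121, 2127, 2138 — 7.

7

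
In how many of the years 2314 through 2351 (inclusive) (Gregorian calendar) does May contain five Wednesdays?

May has 31 days; it has five Wednesdays when Wednesday falls among the first (month-length − 28) days — i.e. when May 1 is one of Wednesday/Tuesday/Monday.
May 1 by year: 2314:Fri 2315:Sat 2316:Mon✓ 2317:Tue✓ 2318:Wed✓ 2319:Thu 2320:Sat 2321:Sun 2322:Mon✓ 2323:Tue✓ 2324:Thu 2325:Fri 2326:Sat 2327:Sun 2328:Tue✓ …(8 more)… 2337:Sat 2338:Sun 2339:Mon✓ 2340:Wed✓ 2341:Thu 2342:Fri 2343:Sat 2344:Mon✓ 2345:Tue✓ 2346:Wed✓ 2347:Thu 2348:Sat 2349:Sun 2350:Mon✓ 2351:Tue✓
Years with five Wednesdays: 2316, 2317, 2318, 2322, 2323, 2328, 2329, 2333, 2334, 2335, 2339, 2340, 2344, 2345, 2346, 2350, 2351 → 17.

17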